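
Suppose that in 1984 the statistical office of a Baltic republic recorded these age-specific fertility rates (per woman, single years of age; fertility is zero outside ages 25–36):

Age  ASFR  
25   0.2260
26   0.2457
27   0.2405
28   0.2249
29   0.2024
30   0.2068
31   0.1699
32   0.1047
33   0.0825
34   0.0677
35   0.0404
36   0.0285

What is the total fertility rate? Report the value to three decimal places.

1.840

Sum of ASFRs = 0.2260 + 0.2457 + 0.2405 + 0.2249 + 0.2024 + 0.2068 + 0.1699 + 0.1047 + 0.0825 + 0.0677 + 0.0404 + 0.0285 = 1.8400
TFR = 1.84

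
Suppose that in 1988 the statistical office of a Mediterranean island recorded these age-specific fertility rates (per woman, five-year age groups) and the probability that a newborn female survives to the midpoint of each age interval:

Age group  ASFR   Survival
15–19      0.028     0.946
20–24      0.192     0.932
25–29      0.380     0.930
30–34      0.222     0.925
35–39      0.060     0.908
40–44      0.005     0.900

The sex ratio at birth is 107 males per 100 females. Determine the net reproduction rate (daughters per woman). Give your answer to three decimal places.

1.988

Proportion female at birth = 100 / (100 + 107) = 0.48309.
Survival-weighted fertility by age (5·fₓ·Sₓ):
  15–19: 5 × 0.028 × 0.946 = 0.13244
  20–24: 5 × 0.192 × 0.932 = 0.89472
  25–29: 5 × 0.380 × 0.930 = 1.76700
  30–34: 5 × 0.222 × 0.925 = 1.02675
  35–39: 5 × 0.060 × 0.908 = 0.27240
  40–44: 5 × 0.005 × 0.900 = 0.02250
Sum = 4.11581
NRR = 0.48309 × 4.11581 = 1.98831
NRR > 1, so each generation more than replaces itself.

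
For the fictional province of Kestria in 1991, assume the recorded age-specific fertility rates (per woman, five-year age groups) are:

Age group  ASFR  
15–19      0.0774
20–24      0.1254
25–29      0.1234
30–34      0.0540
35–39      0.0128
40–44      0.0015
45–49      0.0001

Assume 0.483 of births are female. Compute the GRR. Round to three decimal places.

0.953

Proportion female at birth = 0.483.
Sum of ASFRs = 0.0774 + 0.1254 + 0.1234 + 0.0540 + 0.0128 + 0.0015 + 0.0001 = 0.3946
TFR = 5 × 0.3946 = 1.973
GRR = 0.483 × 1.973 = 0.95296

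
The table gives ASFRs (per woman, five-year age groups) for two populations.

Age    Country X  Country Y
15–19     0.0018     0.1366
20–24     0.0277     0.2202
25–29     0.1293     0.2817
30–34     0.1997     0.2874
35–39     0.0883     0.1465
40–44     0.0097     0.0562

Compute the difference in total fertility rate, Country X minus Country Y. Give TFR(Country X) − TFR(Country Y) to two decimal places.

Country X:
  Sum of ASFRs = 0.0018 + 0.0277 + 0.1293 + 0.1997 + 0.0883 + 0.0097 = 0.4565
  TFR = 5 × 0.4565 = 2.2825
Country Y:
  Sum of ASFRs = 0.1366 + 0.2202 + 0.2817 + 0.2874 + 0.1465 + 0.0562 = 1.1286
  TFR = 5 × 1.1286 = 5.643
Difference = 2.2825 − 5.643 = -3.3605

-3.36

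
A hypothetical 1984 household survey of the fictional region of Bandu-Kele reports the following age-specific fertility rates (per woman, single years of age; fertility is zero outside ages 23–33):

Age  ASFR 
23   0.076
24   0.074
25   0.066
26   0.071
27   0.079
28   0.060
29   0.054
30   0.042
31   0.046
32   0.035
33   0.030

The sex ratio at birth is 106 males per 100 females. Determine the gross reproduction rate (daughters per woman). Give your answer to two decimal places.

0.31

Proportion female at birth = 100 / (100 + 106) = 0.48544.
Sum of ASFRs = 0.076 + 0.074 + 0.066 + 0.071 + 0.079 + 0.060 + 0.054 + 0.042 + 0.046 + 0.035 + 0.030 = 0.633
TFR = 0.633
GRR = 0.48544 × 0.633 = 0.30728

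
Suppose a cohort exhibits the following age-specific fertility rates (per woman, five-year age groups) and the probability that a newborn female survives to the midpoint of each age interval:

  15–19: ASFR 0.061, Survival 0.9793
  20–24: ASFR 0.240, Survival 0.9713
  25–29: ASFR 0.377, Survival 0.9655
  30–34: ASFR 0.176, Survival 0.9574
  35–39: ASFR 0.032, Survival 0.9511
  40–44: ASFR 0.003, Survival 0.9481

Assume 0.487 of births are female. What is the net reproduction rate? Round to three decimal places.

2.091

Proportion female at birth = 0.487.
Weighting each age-specific rate by interval width and survival:
  15–19: 5 × 0.061 × 0.9793 = 0.29869
  20–24: 5 × 0.240 × 0.9713 = 1.16556
  25–29: 5 × 0.377 × 0.9655 = 1.81997
  30–34: 5 × 0.176 × 0.9574 = 0.84251
  35–39: 5 × 0.032 × 0.9511 = 0.15218
  40–44: 5 × 0.003 × 0.9481 = 0.01422
Sum = 4.29313
NRR = 0.487 × 4.29313 = 2.09075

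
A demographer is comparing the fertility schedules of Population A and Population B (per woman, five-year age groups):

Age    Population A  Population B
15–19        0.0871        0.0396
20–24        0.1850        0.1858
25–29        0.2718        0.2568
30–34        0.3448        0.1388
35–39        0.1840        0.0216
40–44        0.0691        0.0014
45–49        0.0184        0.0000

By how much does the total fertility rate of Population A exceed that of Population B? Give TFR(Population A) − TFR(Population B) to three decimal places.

Population A:
  Sum of ASFRs = 0.0871 + 0.1850 + 0.2718 + 0.3448 + 0.1840 + 0.0691 + 0.0184 = 1.1602
  TFR = 5 × 1.1602 = 5.801
Population B:
  Sum of ASFRs = 0.0396 + 0.1858 + 0.2568 + 0.1388 + 0.0216 + 0.0014 + 0.0000 = 0.6440
  TFR = 5 × 0.6440 = 3.22
Difference = 5.801 − 3.22 = 2.581

2.581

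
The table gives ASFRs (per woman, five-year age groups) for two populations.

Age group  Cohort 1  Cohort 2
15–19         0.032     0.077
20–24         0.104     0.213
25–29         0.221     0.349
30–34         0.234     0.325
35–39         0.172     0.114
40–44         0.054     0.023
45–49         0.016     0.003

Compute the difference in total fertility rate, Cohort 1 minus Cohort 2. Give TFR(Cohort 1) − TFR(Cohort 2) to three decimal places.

Cohort 1:
  Sum of ASFRs = 0.032 + 0.104 + 0.221 + 0.234 + 0.172 + 0.054 + 0.016 = 0.833
  TFR = 5 × 0.833 = 4.165
Cohort 2:
  Sum of ASFRs = 0.077 + 0.213 + 0.349 + 0.325 + 0.114 + 0.023 + 0.003 = 1.104
  TFR = 5 × 1.104 = 5.52
Difference = 4.165 − 5.52 = -1.355

-1.355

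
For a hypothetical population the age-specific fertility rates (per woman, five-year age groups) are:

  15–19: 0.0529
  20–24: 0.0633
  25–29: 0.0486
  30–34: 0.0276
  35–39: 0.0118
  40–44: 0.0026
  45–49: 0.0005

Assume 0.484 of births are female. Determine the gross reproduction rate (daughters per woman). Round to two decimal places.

0.50

Proportion female at birth = 0.484.
Sum of ASFRs = 0.0529 + 0.0633 + 0.0486 + 0.0276 + 0.0118 + 0.0026 + 0.0005 = 0.2073
TFR = 5 × 0.2073 = 1.0365
GRR = 0.484 × 1.0365 = 0.50167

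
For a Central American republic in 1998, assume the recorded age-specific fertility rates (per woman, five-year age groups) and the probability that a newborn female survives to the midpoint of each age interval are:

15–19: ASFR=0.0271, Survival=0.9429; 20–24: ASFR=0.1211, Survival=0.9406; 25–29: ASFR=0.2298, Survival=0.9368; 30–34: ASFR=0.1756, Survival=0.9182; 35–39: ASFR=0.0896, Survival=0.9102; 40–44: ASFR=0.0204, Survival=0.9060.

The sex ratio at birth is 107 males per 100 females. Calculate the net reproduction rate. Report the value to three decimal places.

1.488

Proportion female at birth = 100 / (100 + 107) = 0.48309.
Weighting each age-specific rate by interval width and survival:
  15–19: 5 × 0.0271 × 0.9429 = 0.12776
  20–24: 5 × 0.1211 × 0.9406 = 0.56953
  25–29: 5 × 0.2298 × 0.9368 = 1.07638
  30–34: 5 × 0.1756 × 0.9182 = 0.80618
  35–39: 5 × 0.0896 × 0.9102 = 0.40777
  40–44: 5 × 0.0204 × 0.9060 = 0.09241
Sum = 3.08003
NRR = 0.48309 × 3.08003 = 1.48793
NRR > 1, so each generation more than replaces itself.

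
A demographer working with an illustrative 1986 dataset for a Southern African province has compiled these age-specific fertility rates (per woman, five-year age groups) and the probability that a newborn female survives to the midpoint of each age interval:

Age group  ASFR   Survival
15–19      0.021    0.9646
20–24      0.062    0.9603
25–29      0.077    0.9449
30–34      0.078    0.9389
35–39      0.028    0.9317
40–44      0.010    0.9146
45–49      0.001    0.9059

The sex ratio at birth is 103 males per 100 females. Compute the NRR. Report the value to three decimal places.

0.645

Proportion female at birth = 100 / (100 + 103) = 0.49261.
Each age group contributes 5 × ASFR × survival:
  15–19: 5 × 0.021 × 0.9646 = 0.10128
  20–24: 5 × 0.062 × 0.9603 = 0.29769
  25–29: 5 × 0.077 × 0.9449 = 0.36379
  30–34: 5 × 0.078 × 0.9389 = 0.36617
  35–39: 5 × 0.028 × 0.9317 = 0.13044
  40–44: 5 × 0.010 × 0.9146 = 0.04573
  45–49: 5 × 0.001 × 0.9059 = 0.00453
Sum = 1.30963
NRR = 0.49261 × 1.30963 = 0.64514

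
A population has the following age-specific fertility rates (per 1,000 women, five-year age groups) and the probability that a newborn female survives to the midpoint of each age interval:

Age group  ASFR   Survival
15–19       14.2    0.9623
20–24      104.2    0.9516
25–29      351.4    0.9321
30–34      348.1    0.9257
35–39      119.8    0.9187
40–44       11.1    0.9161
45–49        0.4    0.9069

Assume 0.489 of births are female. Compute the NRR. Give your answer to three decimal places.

Proportion female at birth = 0.489.
Per-age-group product (5 × ASFR × survival probability):
  15–19: 5 × 14.2/1000 × 0.9623 = 0.06832
  20–24: 5 × 104.2/1000 × 0.9516 = 0.49578
  25–29: 5 × 351.4/1000 × 0.9321 = 1.63770
  30–34: 5 × 348.1/1000 × 0.9257 = 1.61118
  35–39: 5 × 119.8/1000 × 0.9187 = 0.55030
  40–44: 5 × 11.1/1000 × 0.9161 = 0.05084
  45–49: 5 × 0.4/1000 × 0.9069 = 0.00181
Sum = 4.41593
NRR = 0.489 × 4.41593 = 2.15939
NRR > 1, so each generation more than replaces itself.

2.159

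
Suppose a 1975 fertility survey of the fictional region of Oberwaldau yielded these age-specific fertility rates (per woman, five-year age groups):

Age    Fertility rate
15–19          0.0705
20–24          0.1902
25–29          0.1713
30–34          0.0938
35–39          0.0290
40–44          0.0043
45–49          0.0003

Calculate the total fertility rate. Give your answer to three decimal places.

2.797

Sum of ASFRs = 0.0705 + 0.1902 + 0.1713 + 0.0938 + 0.0290 + 0.0043 + 0.0003 = 0.5594
TFR = 5 × 0.5594 = 2.797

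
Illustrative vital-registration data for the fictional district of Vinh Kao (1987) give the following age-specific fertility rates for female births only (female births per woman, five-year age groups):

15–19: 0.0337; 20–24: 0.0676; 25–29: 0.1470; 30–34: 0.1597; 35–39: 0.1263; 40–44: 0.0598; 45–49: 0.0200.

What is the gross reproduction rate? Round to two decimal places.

3.07

Sum of female ASFRs = 0.0337 + 0.0676 + 0.1470 + 0.1597 + 0.1263 + 0.0598 + 0.0200 = 0.6141
GRR = 5 × 0.6141 = 3.0705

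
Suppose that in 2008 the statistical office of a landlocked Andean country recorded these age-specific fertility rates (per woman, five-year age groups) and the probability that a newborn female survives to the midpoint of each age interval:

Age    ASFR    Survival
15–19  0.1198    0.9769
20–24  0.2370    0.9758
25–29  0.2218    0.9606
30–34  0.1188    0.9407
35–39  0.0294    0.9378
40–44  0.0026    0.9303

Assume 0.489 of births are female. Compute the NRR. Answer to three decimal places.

1.719

Proportion female at birth = 0.489.
Per-age-group product (5 × ASFR × survival probability):
  15–19: 5 × 0.1198 × 0.9769 = 0.58516
  20–24: 5 × 0.2370 × 0.9758 = 1.15632
  25–29: 5 × 0.2218 × 0.9606 = 1.06531
  30–34: 5 × 0.1188 × 0.9407 = 0.55878
  35–39: 5 × 0.0294 × 0.9378 = 0.13786
  40–44: 5 × 0.0026 × 0.9303 = 0.01209
Sum = 3.51552
NRR = 0.489 × 3.51552 = 1.71909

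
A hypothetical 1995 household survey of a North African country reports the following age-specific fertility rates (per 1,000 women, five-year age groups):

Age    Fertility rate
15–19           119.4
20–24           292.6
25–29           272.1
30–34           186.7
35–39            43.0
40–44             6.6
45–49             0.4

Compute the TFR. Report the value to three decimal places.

Sum of ASFRs = 119.4 + 292.6 + 272.1 + 186.7 + 43.0 + 6.6 + 0.4 = 920.8
TFR = 5 × 920.8 / 1000 = 4.604

4.604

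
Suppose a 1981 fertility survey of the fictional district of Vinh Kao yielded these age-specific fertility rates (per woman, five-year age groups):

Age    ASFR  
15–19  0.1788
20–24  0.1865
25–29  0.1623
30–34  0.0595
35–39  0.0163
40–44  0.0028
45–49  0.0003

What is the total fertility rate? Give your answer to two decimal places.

Sum of ASFRs = 0.1788 + 0.1865 + 0.1623 + 0.0595 + 0.0163 + 0.0028 + 0.0003 = 0.6065
TFR = 5 × 0.6065 = 3.0325

3.03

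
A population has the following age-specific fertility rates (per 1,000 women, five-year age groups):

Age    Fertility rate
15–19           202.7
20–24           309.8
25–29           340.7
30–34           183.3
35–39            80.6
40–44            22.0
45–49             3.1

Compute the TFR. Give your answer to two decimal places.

5.71

Sum of ASFRs = 202.7 + 309.8 + 340.7 + 183.3 + 80.6 + 22.0 + 3.1 = 1142.2
TFR = 5 × 1142.2 / 1000 = 5.711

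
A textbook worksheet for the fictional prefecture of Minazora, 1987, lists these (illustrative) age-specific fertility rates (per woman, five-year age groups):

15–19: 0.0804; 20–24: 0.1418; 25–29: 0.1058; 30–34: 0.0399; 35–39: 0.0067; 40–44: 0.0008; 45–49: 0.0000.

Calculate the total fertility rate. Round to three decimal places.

Sum of ASFRs = 0.0804 + 0.1418 + 0.1058 + 0.0399 + 0.0067 + 0.0008 + 0.0000 = 0.3754
TFR = 5 × 0.3754 = 1.877

1.877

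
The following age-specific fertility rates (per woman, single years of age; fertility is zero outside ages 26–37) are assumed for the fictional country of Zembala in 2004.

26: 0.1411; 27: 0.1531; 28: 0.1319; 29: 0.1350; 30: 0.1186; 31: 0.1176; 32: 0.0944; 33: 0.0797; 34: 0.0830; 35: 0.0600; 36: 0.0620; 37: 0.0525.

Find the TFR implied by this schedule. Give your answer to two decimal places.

1.23

Sum of ASFRs = 0.1411 + 0.1531 + 0.1319 + 0.1350 + 0.1186 + 0.1176 + 0.0944 + 0.0797 + 0.0830 + 0.0600 + 0.0620 + 0.0525 = 1.2289
TFR = 1.2289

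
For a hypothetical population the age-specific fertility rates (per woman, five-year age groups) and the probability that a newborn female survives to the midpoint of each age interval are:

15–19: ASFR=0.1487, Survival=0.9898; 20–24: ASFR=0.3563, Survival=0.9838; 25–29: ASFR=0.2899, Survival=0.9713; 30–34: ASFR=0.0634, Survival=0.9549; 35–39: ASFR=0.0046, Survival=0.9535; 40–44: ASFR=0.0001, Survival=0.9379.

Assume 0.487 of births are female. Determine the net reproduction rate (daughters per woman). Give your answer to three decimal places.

Proportion female at birth = 0.487.
Survival-weighted fertility by age (5·fₓ·Sₓ):
  15–19: 5 × 0.1487 × 0.9898 = 0.73592
  20–24: 5 × 0.3563 × 0.9838 = 1.75264
  25–29: 5 × 0.2899 × 0.9713 = 1.40790
  30–34: 5 × 0.0634 × 0.9549 = 0.30270
  35–39: 5 × 0.0046 × 0.9535 = 0.02193
  40–44: 5 × 0.0001 × 0.9379 = 0.00047
Sum = 4.22156
NRR = 0.487 × 4.22156 = 2.05590
With NRR above 1 the population is above replacement fertility.

2.056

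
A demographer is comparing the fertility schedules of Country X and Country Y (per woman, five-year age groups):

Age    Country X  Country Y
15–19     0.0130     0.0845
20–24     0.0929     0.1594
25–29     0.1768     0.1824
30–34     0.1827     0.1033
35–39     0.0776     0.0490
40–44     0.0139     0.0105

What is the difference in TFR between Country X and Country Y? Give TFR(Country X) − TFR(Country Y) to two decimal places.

-0.16

Country X:
  Sum of ASFRs = 0.0130 + 0.0929 + 0.1768 + 0.1827 + 0.0776 + 0.0139 = 0.5569
  TFR = 5 × 0.5569 = 2.7845
Country Y:
  Sum of ASFRs = 0.0845 + 0.1594 + 0.1824 + 0.1033 + 0.0490 + 0.0105 = 0.5891
  TFR = 5 × 0.5891 = 2.9455
Difference = 2.7845 − 2.9455 = -0.161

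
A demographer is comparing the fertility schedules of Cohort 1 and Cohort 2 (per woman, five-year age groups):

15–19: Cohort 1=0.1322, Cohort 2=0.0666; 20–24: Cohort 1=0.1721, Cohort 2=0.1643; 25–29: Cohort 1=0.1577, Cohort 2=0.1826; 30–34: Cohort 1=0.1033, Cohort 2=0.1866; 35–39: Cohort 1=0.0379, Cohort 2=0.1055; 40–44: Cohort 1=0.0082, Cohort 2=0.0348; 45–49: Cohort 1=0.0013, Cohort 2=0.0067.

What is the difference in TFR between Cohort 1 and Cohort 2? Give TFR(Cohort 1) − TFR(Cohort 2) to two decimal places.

-0.67

Cohort 1:
  Sum of ASFRs = 0.1322 + 0.1721 + 0.1577 + 0.1033 + 0.0379 + 0.0082 + 0.0013 = 0.6127
  TFR = 5 × 0.6127 = 3.0635
Cohort 2:
  Sum of ASFRs = 0.0666 + 0.1643 + 0.1826 + 0.1866 + 0.1055 + 0.0348 + 0.0067 = 0.7471
  TFR = 5 × 0.7471 = 3.7355
Difference = 3.0635 − 3.7355 = -0.672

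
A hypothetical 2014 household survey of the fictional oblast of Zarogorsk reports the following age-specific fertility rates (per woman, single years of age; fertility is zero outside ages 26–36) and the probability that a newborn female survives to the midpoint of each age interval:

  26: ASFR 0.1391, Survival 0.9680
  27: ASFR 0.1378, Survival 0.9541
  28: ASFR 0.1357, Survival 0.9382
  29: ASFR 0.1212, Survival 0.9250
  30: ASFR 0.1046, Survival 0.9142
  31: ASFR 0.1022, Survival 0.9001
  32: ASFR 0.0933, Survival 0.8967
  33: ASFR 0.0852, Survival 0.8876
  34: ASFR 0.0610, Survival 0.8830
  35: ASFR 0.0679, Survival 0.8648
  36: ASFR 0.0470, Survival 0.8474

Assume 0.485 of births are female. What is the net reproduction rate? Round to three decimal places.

Proportion female at birth = 0.485.
Per-age-group product (1 × ASFR × survival probability):
  26: 1 × 0.1391 × 0.9680 = 0.13465
  27: 1 × 0.1378 × 0.9541 = 0.13147
  28: 1 × 0.1357 × 0.9382 = 0.12731
  29: 1 × 0.1212 × 0.9250 = 0.11211
  30: 1 × 0.1046 × 0.9142 = 0.09563
  31: 1 × 0.1022 × 0.9001 = 0.09199
  32: 1 × 0.0933 × 0.8967 = 0.08366
  33: 1 × 0.0852 × 0.8876 = 0.07562
  34: 1 × 0.0610 × 0.8830 = 0.05386
  35: 1 × 0.0679 × 0.8648 = 0.05872
  36: 1 × 0.0470 × 0.8474 = 0.03983
Sum = 1.00485
NRR = 0.485 × 1.00485 = 0.48735

0.487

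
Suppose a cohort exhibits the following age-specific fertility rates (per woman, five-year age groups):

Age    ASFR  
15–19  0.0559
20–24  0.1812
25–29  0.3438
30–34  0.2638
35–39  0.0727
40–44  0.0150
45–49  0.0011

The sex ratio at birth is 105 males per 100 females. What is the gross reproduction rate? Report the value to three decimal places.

2.277

Proportion female at birth = 100 / (100 + 105) = 0.48780.
Sum of ASFRs = 0.0559 + 0.1812 + 0.3438 + 0.2638 + 0.0727 + 0.0150 + 0.0011 = 0.9335
TFR = 5 × 0.9335 = 4.6675
GRR = 0.48780 × 4.6675 = 2.27681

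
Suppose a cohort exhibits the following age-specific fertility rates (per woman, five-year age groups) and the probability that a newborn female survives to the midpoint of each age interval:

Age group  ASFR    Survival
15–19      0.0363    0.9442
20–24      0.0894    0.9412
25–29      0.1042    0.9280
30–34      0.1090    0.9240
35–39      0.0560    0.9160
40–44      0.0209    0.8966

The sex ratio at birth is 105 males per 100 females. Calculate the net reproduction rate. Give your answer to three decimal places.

Proportion female at birth = 100 / (100 + 105) = 0.48780.
Each age group contributes 5 × ASFR × survival:
  15–19: 5 × 0.0363 × 0.9442 = 0.17137
  20–24: 5 × 0.0894 × 0.9412 = 0.42072
  25–29: 5 × 0.1042 × 0.9280 = 0.48349
  30–34: 5 × 0.1090 × 0.9240 = 0.50358
  35–39: 5 × 0.0560 × 0.9160 = 0.25648
  40–44: 5 × 0.0209 × 0.8966 = 0.09369
Sum = 1.92933
NRR = 0.48780 × 1.92933 = 0.94113

0.941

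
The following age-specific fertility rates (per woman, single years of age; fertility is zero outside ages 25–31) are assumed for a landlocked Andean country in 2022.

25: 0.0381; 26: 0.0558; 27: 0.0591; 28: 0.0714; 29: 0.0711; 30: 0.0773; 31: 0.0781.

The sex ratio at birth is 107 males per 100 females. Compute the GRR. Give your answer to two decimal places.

0.22

Proportion female at birth = 100 / (100 + 107) = 0.48309.
Sum of ASFRs = 0.0381 + 0.0558 + 0.0591 + 0.0714 + 0.0711 + 0.0773 + 0.0781 = 0.4509
TFR = 0.4509
GRR = 0.48309 × 0.4509 = 0.21783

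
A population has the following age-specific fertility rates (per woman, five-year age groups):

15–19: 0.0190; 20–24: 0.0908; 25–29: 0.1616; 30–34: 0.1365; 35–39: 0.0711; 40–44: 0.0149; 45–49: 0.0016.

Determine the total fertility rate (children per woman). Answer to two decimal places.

Sum of ASFRs = 0.0190 + 0.0908 + 0.1616 + 0.1365 + 0.0711 + 0.0149 + 0.0016 = 0.4955
TFR = 5 × 0.4955 = 2.4775

2.48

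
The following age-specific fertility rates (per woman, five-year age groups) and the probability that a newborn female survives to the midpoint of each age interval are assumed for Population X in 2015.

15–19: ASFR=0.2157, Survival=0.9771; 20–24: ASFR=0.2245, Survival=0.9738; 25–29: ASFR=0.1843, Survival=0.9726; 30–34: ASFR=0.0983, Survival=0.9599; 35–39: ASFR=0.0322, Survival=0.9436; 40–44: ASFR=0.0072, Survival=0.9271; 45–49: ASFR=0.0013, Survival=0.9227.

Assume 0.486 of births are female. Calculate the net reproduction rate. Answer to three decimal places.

Proportion female at birth = 0.486.
Each age group contributes 5 × ASFR × survival:
  15–19: 5 × 0.2157 × 0.9771 = 1.05380
  20–24: 5 × 0.2245 × 0.9738 = 1.09309
  25–29: 5 × 0.1843 × 0.9726 = 0.89625
  30–34: 5 × 0.0983 × 0.9599 = 0.47179
  35–39: 5 × 0.0322 × 0.9436 = 0.15192
  40–44: 5 × 0.0072 × 0.9271 = 0.03338
  45–49: 5 × 0.0013 × 0.9227 = 0.00600
Sum = 3.70623
NRR = 0.486 × 3.70623 = 1.80123
An NRR exceeding 1 indicates intrinsic growth under these rates.

1.801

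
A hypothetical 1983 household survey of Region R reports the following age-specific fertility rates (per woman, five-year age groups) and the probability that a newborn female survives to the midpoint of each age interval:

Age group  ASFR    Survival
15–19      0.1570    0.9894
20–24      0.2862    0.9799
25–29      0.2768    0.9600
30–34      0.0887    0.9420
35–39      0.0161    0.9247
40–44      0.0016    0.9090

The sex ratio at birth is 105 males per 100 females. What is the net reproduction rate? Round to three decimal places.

1.955

Proportion female at birth = 100 / (100 + 105) = 0.48780.
Survival-weighted fertility by age (5·fₓ·Sₓ):
  15–19: 5 × 0.1570 × 0.9894 = 0.77668
  20–24: 5 × 0.2862 × 0.9799 = 1.40224
  25–29: 5 × 0.2768 × 0.9600 = 1.32864
  30–34: 5 × 0.0887 × 0.9420 = 0.41778
  35–39: 5 × 0.0161 × 0.9247 = 0.07444
  40–44: 5 × 0.0016 × 0.9090 = 0.00727
Sum = 4.00705
NRR = 0.48780 × 4.00705 = 1.95464
An NRR exceeding 1 indicates intrinsic growth under these rates.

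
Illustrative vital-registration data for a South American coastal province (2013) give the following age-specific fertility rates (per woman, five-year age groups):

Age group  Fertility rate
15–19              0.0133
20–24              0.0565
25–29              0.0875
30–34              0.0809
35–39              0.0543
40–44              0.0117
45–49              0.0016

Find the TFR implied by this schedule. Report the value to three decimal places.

1.529

Sum of ASFRs = 0.0133 + 0.0565 + 0.0875 + 0.0809 + 0.0543 + 0.0117 + 0.0016 = 0.3058
TFR = 5 × 0.3058 = 1.529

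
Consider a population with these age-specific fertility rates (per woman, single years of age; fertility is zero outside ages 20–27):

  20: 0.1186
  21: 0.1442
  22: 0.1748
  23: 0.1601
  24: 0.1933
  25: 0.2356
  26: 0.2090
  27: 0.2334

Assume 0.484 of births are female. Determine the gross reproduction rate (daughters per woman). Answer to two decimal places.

Proportion female at birth = 0.484.
Sum of ASFRs = 0.1186 + 0.1442 + 0.1748 + 0.1601 + 0.1933 + 0.2356 + 0.2090 + 0.2334 = 1.4690
TFR = 1.469
GRR = 0.484 × 1.469 = 0.71100

0.71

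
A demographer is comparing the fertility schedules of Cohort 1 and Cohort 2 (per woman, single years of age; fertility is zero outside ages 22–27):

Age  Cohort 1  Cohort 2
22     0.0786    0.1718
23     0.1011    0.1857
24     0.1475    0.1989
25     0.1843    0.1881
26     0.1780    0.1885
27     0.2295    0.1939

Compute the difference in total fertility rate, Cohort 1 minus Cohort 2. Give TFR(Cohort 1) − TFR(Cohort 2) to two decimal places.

-0.21

Cohort 1:
  Sum of ASFRs = 0.0786 + 0.1011 + 0.1475 + 0.1843 + 0.1780 + 0.2295 = 0.9190
  TFR = 0.919
Cohort 2:
  Sum of ASFRs = 0.1718 + 0.1857 + 0.1989 + 0.1881 + 0.1885 + 0.1939 = 1.1269
  TFR = 1.1269
Difference = 0.919 − 1.1269 = -0.2079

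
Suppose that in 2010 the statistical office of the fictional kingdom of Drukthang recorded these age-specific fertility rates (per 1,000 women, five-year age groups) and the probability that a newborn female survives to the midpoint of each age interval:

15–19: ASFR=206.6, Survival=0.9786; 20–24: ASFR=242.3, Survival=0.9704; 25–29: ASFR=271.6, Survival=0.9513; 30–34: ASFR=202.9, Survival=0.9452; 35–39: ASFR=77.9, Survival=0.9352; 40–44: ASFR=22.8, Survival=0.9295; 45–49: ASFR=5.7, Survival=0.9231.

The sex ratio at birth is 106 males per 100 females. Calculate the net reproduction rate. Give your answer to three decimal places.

Proportion female at birth = 100 / (100 + 106) = 0.48544.
Each age group contributes 5 × ASFR × survival:
  15–19: 5 × 206.6/1000 × 0.9786 = 1.01089
  20–24: 5 × 242.3/1000 × 0.9704 = 1.17564
  25–29: 5 × 271.6/1000 × 0.9513 = 1.29187
  30–34: 5 × 202.9/1000 × 0.9452 = 0.95891
  35–39: 5 × 77.9/1000 × 0.9352 = 0.36426
  40–44: 5 × 22.8/1000 × 0.9295 = 0.10596
  45–49: 5 × 5.7/1000 × 0.9231 = 0.02631
Sum = 4.93384
NRR = 0.48544 × 4.93384 = 2.39508

2.395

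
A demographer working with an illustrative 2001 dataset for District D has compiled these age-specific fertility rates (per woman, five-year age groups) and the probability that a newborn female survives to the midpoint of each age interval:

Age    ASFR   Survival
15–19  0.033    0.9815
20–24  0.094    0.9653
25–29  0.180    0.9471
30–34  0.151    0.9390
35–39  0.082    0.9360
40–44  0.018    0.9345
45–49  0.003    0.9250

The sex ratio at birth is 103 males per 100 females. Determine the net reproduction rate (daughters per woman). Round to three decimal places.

1.310

Proportion female at birth = 100 / (100 + 103) = 0.49261.
Per-age-group product (5 × ASFR × survival probability):
  15–19: 5 × 0.033 × 0.9815 = 0.16195
  20–24: 5 × 0.094 × 0.9653 = 0.45369
  25–29: 5 × 0.180 × 0.9471 = 0.85239
  30–34: 5 × 0.151 × 0.9390 = 0.70895
  35–39: 5 × 0.082 × 0.9360 = 0.38376
  40–44: 5 × 0.018 × 0.9345 = 0.08411
  45–49: 5 × 0.003 × 0.9250 = 0.01388
Sum = 2.65873
NRR = 0.49261 × 2.65873 = 1.30972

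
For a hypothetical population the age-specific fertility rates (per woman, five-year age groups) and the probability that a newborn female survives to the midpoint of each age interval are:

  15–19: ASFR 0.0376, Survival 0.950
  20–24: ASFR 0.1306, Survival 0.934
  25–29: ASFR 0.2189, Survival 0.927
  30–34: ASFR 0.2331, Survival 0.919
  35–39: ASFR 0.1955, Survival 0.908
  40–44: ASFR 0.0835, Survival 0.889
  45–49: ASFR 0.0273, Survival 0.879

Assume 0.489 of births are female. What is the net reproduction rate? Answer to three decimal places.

2.080

Proportion female at birth = 0.489.
Survival-weighted fertility by age (5·fₓ·Sₓ):
  15–19: 5 × 0.0376 × 0.950 = 0.17860
  20–24: 5 × 0.1306 × 0.934 = 0.60990
  25–29: 5 × 0.2189 × 0.927 = 1.01460
  30–34: 5 × 0.2331 × 0.919 = 1.07109
  35–39: 5 × 0.1955 × 0.908 = 0.88757
  40–44: 5 × 0.0835 × 0.889 = 0.37116
  45–49: 5 × 0.0273 × 0.879 = 0.11998
Sum = 4.25290
NRR = 0.489 × 4.25290 = 2.07967
With NRR above 1 the population is above replacement fertility.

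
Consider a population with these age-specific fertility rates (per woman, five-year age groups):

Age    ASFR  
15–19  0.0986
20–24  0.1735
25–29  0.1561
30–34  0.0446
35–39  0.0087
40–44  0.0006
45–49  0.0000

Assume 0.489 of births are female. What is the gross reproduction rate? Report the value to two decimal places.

1.18

Proportion female at birth = 0.489.
Sum of ASFRs = 0.0986 + 0.1735 + 0.1561 + 0.0446 + 0.0087 + 0.0006 + 0.0000 = 0.4821
TFR = 5 × 0.4821 = 2.4105
GRR = 0.489 × 2.4105 = 1.17873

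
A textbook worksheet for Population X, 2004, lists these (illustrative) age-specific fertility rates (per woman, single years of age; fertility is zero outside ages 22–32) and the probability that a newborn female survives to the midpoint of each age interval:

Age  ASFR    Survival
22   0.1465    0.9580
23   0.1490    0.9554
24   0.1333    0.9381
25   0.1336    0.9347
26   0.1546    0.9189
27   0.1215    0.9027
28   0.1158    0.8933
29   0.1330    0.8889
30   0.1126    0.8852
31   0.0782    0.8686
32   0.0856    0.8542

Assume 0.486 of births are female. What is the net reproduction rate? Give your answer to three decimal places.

0.606

Proportion female at birth = 0.486.
Each age group contributes 1 × ASFR × survival:
  22: 1 × 0.1465 × 0.9580 = 0.14035
  23: 1 × 0.1490 × 0.9554 = 0.14235
  24: 1 × 0.1333 × 0.9381 = 0.12505
  25: 1 × 0.1336 × 0.9347 = 0.12488
  26: 1 × 0.1546 × 0.9189 = 0.14206
  27: 1 × 0.1215 × 0.9027 = 0.10968
  28: 1 × 0.1158 × 0.8933 = 0.10344
  29: 1 × 0.1330 × 0.8889 = 0.11822
  30: 1 × 0.1126 × 0.8852 = 0.09967
  31: 1 × 0.0782 × 0.8686 = 0.06792
  32: 1 × 0.0856 × 0.8542 = 0.07312
Sum = 1.24674
NRR = 0.486 × 1.24674 = 0.60592
NRR < 1, so the cohort does not fully replace itself.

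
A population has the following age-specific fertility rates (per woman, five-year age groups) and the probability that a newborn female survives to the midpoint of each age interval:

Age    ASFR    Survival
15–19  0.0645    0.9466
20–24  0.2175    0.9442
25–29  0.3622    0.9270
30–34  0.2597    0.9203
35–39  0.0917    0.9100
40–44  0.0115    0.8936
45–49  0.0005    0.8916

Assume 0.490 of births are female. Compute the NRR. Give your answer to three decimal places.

Proportion female at birth = 0.490.
Each age group contributes 5 × ASFR × survival:
  15–19: 5 × 0.0645 × 0.9466 = 0.30528
  20–24: 5 × 0.2175 × 0.9442 = 1.02682
  25–29: 5 × 0.3622 × 0.9270 = 1.67880
  30–34: 5 × 0.2597 × 0.9203 = 1.19501
  35–39: 5 × 0.0917 × 0.9100 = 0.41724
  40–44: 5 × 0.0115 × 0.8936 = 0.05138
  45–49: 5 × 0.0005 × 0.8916 = 0.00223
Sum = 4.67676
NRR = 0.490 × 4.67676 = 2.29161

2.292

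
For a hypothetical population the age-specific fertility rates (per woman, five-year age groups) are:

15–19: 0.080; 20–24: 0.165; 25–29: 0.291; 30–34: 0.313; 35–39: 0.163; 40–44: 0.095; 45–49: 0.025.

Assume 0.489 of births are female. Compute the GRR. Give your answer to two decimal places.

2.77

Proportion female at birth = 0.489.
Sum of ASFRs = 0.080 + 0.165 + 0.291 + 0.313 + 0.163 + 0.095 + 0.025 = 1.132
TFR = 5 × 1.132 = 5.66
GRR = 0.489 × 5.66 = 2.76774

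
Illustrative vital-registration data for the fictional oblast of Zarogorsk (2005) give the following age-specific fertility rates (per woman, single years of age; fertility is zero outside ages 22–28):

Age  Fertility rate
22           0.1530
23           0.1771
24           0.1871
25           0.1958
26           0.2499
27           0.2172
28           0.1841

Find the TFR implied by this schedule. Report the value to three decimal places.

Sum of ASFRs = 0.1530 + 0.1771 + 0.1871 + 0.1958 + 0.2499 + 0.2172 + 0.1841 = 1.3642
TFR = 1.3642

1.364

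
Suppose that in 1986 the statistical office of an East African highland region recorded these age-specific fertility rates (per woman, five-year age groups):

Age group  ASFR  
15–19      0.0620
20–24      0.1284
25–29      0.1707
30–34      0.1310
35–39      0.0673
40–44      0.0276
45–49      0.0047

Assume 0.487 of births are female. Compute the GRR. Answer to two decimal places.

Proportion female at birth = 0.487.
Sum of ASFRs = 0.0620 + 0.1284 + 0.1707 + 0.1310 + 0.0673 + 0.0276 + 0.0047 = 0.5917
TFR = 5 × 0.5917 = 2.9585
GRR = 0.487 × 2.9585 = 1.44079

1.44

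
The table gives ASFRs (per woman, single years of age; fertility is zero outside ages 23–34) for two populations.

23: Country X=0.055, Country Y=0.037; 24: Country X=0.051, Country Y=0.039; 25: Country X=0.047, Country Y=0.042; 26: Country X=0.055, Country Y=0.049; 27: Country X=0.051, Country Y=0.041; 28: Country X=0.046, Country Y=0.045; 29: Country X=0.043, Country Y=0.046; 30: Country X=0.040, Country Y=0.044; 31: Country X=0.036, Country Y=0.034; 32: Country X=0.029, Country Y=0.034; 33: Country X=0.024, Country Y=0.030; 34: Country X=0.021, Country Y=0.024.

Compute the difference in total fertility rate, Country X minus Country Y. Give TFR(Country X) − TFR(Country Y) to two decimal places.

Country X:
  Sum of ASFRs = 0.055 + 0.051 + 0.047 + 0.055 + 0.051 + 0.046 + 0.043 + 0.040 + 0.036 + 0.029 + 0.024 + 0.021 = 0.498
  TFR = 0.498
Country Y:
  Sum of ASFRs = 0.037 + 0.039 + 0.042 + 0.049 + 0.041 + 0.045 + 0.046 + 0.044 + 0.034 + 0.034 + 0.030 + 0.024 = 0.465
  TFR = 0.465
Difference = 0.498 − 0.465 = 0.033

0.03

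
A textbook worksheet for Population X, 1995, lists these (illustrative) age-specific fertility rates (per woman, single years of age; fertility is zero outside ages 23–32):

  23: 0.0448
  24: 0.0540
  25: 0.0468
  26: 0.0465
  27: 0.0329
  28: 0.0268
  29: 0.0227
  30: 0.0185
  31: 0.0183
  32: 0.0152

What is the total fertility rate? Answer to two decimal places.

0.33

Sum of ASFRs = 0.0448 + 0.0540 + 0.0468 + 0.0465 + 0.0329 + 0.0268 + 0.0227 + 0.0185 + 0.0183 + 0.0152 = 0.3265
TFR = 0.3265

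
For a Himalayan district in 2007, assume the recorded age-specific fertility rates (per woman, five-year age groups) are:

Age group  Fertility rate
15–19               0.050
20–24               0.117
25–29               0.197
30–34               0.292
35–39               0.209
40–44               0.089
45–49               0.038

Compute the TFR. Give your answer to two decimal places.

4.96

Sum of ASFRs = 0.050 + 0.117 + 0.197 + 0.292 + 0.209 + 0.089 + 0.038 = 0.992
TFR = 5 × 0.992 = 4.96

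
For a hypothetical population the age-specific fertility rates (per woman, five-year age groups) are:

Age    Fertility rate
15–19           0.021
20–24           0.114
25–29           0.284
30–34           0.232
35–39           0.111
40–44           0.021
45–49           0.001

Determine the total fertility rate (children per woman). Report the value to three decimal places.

3.920

Sum of ASFRs = 0.021 + 0.114 + 0.284 + 0.232 + 0.111 + 0.021 + 0.001 = 0.784
TFR = 5 × 0.784 = 3.92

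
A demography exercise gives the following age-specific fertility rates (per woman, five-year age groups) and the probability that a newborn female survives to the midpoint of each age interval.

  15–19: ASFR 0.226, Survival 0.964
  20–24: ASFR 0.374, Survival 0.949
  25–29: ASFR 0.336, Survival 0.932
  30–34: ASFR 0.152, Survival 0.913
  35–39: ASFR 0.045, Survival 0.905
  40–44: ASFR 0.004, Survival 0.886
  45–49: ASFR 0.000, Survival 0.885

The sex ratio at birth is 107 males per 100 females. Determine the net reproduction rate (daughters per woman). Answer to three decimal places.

2.582

Proportion female at birth = 100 / (100 + 107) = 0.48309.
Weighting each age-specific rate by interval width and survival:
  15–19: 5 × 0.226 × 0.964 = 1.08932
  20–24: 5 × 0.374 × 0.949 = 1.77463
  25–29: 5 × 0.336 × 0.932 = 1.56576
  30–34: 5 × 0.152 × 0.913 = 0.69388
  35–39: 5 × 0.045 × 0.905 = 0.20363
  40–44: 5 × 0.004 × 0.886 = 0.01772
  45–49: 5 × 0.000 × 0.885 = 0.00000
Sum = 5.34494
NRR = 0.48309 × 5.34494 = 2.58209
With NRR above 1 the population is above replacement fertility.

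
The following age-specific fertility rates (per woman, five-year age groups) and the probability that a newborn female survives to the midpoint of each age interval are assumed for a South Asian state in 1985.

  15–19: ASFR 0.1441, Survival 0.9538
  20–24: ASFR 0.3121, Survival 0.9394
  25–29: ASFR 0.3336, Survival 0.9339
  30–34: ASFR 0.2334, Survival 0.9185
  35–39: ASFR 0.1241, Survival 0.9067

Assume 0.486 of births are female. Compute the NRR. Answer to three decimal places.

Proportion female at birth = 0.486.
Survival-weighted fertility by age (5·fₓ·Sₓ):
  15–19: 5 × 0.1441 × 0.9538 = 0.68721
  20–24: 5 × 0.3121 × 0.9394 = 1.46593
  25–29: 5 × 0.3336 × 0.9339 = 1.55775
  30–34: 5 × 0.2334 × 0.9185 = 1.07189
  35–39: 5 × 0.1241 × 0.9067 = 0.56261
Sum = 5.34539
NRR = 0.486 × 5.34539 = 2.59786
NRR > 1, so each generation more than replaces itself.

2.598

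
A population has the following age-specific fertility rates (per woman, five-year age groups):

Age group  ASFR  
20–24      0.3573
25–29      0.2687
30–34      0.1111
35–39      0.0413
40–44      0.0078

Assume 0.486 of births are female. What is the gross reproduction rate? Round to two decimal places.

Proportion female at birth = 0.486.
Sum of ASFRs = 0.3573 + 0.2687 + 0.1111 + 0.0413 + 0.0078 = 0.7862
TFR = 5 × 0.7862 = 3.931
GRR = 0.486 × 3.931 = 1.91047

1.91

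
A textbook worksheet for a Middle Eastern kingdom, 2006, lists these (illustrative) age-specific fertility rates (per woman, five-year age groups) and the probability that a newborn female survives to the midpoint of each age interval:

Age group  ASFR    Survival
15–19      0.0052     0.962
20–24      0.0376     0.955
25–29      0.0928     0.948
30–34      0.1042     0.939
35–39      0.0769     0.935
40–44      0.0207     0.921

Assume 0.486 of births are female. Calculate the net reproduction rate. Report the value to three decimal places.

0.772

Proportion female at birth = 0.486.
Per-age-group product (5 × ASFR × survival probability):
  15–19: 5 × 0.0052 × 0.962 = 0.02501
  20–24: 5 × 0.0376 × 0.955 = 0.17954
  25–29: 5 × 0.0928 × 0.948 = 0.43987
  30–34: 5 × 0.1042 × 0.939 = 0.48922
  35–39: 5 × 0.0769 × 0.935 = 0.35951
  40–44: 5 × 0.0207 × 0.921 = 0.09532
Sum = 1.58847
NRR = 0.486 × 1.58847 = 0.77200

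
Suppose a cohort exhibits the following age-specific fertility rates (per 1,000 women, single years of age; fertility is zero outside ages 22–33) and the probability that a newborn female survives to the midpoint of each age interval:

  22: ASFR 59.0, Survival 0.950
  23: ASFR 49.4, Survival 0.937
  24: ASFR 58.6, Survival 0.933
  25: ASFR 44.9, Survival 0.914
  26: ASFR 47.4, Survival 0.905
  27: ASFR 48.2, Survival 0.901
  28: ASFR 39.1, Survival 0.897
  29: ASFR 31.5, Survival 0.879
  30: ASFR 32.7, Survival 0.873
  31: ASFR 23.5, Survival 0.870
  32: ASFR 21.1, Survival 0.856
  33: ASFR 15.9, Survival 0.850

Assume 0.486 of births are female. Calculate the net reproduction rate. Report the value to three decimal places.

0.208

Proportion female at birth = 0.486.
Each age group contributes 1 × ASFR × survival:
  22: 1 × 59.0/1000 × 0.950 = 0.05605
  23: 1 × 49.4/1000 × 0.937 = 0.04629
  24: 1 × 58.6/1000 × 0.933 = 0.05467
  25: 1 × 44.9/1000 × 0.914 = 0.04104
  26: 1 × 47.4/1000 × 0.905 = 0.04290
  27: 1 × 48.2/1000 × 0.901 = 0.04343
  28: 1 × 39.1/1000 × 0.897 = 0.03507
  29: 1 × 31.5/1000 × 0.879 = 0.02769
  30: 1 × 32.7/1000 × 0.873 = 0.02855
  31: 1 × 23.5/1000 × 0.870 = 0.02045
  32: 1 × 21.1/1000 × 0.856 = 0.01806
  33: 1 × 15.9/1000 × 0.850 = 0.01352
Sum = 0.42772
NRR = 0.486 × 0.42772 = 0.20787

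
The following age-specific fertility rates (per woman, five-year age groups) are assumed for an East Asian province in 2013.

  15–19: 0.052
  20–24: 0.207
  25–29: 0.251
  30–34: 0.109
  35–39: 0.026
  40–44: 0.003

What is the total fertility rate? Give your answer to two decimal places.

Sum of ASFRs = 0.052 + 0.207 + 0.251 + 0.109 + 0.026 + 0.003 = 0.648
TFR = 5 × 0.648 = 3.24

3.24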